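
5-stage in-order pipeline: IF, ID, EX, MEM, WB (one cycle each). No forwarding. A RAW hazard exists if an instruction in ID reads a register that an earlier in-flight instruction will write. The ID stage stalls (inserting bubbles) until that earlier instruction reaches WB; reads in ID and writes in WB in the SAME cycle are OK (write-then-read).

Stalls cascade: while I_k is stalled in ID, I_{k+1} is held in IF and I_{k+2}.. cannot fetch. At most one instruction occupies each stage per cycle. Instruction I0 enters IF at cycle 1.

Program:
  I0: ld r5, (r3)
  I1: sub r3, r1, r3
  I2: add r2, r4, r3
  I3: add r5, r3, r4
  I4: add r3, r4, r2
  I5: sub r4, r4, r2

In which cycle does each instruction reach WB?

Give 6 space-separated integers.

Answer: 5 6 9 10 12 13

Derivation:
I0 ld r5 <- r3: IF@1 ID@2 stall=0 (-) EX@3 MEM@4 WB@5
I1 sub r3 <- r1,r3: IF@2 ID@3 stall=0 (-) EX@4 MEM@5 WB@6
I2 add r2 <- r4,r3: IF@3 ID@4 stall=2 (RAW on I1.r3 (WB@6)) EX@7 MEM@8 WB@9
I3 add r5 <- r3,r4: IF@4 ID@7 stall=0 (-) EX@8 MEM@9 WB@10
I4 add r3 <- r4,r2: IF@7 ID@8 stall=1 (RAW on I2.r2 (WB@9)) EX@10 MEM@11 WB@12
I5 sub r4 <- r4,r2: IF@8 ID@10 stall=0 (-) EX@11 MEM@12 WB@13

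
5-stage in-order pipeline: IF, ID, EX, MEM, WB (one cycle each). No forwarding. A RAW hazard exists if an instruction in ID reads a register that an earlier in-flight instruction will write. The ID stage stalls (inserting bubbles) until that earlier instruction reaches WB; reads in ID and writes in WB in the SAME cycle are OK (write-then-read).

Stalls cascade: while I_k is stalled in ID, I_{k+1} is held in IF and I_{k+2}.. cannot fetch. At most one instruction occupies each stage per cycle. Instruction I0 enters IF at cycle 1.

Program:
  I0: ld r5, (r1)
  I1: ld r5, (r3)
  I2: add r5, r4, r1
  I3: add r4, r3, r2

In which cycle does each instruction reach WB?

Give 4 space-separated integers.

I0 ld r5 <- r1: IF@1 ID@2 stall=0 (-) EX@3 MEM@4 WB@5
I1 ld r5 <- r3: IF@2 ID@3 stall=0 (-) EX@4 MEM@5 WB@6
I2 add r5 <- r4,r1: IF@3 ID@4 stall=0 (-) EX@5 MEM@6 WB@7
I3 add r4 <- r3,r2: IF@4 ID@5 stall=0 (-) EX@6 MEM@7 WB@8

Answer: 5 6 7 8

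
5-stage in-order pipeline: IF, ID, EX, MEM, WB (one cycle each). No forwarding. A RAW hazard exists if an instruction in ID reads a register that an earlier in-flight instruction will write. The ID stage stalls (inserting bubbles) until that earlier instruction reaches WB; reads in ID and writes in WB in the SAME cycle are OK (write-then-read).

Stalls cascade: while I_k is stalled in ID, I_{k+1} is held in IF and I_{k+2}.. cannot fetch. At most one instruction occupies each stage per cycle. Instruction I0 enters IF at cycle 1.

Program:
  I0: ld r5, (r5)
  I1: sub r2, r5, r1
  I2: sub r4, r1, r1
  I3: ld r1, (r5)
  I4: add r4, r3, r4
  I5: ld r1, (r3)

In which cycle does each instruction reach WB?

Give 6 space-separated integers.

Answer: 5 8 9 10 12 13

Derivation:
I0 ld r5 <- r5: IF@1 ID@2 stall=0 (-) EX@3 MEM@4 WB@5
I1 sub r2 <- r5,r1: IF@2 ID@3 stall=2 (RAW on I0.r5 (WB@5)) EX@6 MEM@7 WB@8
I2 sub r4 <- r1,r1: IF@3 ID@6 stall=0 (-) EX@7 MEM@8 WB@9
I3 ld r1 <- r5: IF@6 ID@7 stall=0 (-) EX@8 MEM@9 WB@10
I4 add r4 <- r3,r4: IF@7 ID@8 stall=1 (RAW on I2.r4 (WB@9)) EX@10 MEM@11 WB@12
I5 ld r1 <- r3: IF@8 ID@10 stall=0 (-) EX@11 MEM@12 WB@13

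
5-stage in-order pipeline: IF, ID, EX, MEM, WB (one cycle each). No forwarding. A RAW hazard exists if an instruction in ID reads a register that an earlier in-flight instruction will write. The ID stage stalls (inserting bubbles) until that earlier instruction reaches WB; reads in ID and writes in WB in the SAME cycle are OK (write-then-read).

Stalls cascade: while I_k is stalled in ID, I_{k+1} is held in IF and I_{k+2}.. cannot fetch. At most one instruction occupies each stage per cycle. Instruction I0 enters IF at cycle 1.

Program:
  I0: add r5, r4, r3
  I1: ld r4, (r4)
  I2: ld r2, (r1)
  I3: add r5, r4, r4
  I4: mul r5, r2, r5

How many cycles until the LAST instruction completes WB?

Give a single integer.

I0 add r5 <- r4,r3: IF@1 ID@2 stall=0 (-) EX@3 MEM@4 WB@5
I1 ld r4 <- r4: IF@2 ID@3 stall=0 (-) EX@4 MEM@5 WB@6
I2 ld r2 <- r1: IF@3 ID@4 stall=0 (-) EX@5 MEM@6 WB@7
I3 add r5 <- r4,r4: IF@4 ID@5 stall=1 (RAW on I1.r4 (WB@6)) EX@7 MEM@8 WB@9
I4 mul r5 <- r2,r5: IF@5 ID@7 stall=2 (RAW on I3.r5 (WB@9)) EX@10 MEM@11 WB@12

Answer: 12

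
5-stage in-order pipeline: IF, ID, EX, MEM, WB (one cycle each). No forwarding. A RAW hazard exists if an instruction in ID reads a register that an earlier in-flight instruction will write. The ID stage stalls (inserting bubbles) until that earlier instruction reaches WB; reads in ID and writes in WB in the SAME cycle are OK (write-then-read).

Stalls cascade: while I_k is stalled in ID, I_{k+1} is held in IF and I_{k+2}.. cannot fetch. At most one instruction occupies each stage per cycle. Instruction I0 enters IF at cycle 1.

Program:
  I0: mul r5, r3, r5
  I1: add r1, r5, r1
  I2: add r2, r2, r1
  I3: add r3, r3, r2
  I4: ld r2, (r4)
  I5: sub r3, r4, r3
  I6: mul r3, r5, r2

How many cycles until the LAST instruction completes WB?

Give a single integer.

Answer: 18

Derivation:
I0 mul r5 <- r3,r5: IF@1 ID@2 stall=0 (-) EX@3 MEM@4 WB@5
I1 add r1 <- r5,r1: IF@2 ID@3 stall=2 (RAW on I0.r5 (WB@5)) EX@6 MEM@7 WB@8
I2 add r2 <- r2,r1: IF@3 ID@6 stall=2 (RAW on I1.r1 (WB@8)) EX@9 MEM@10 WB@11
I3 add r3 <- r3,r2: IF@6 ID@9 stall=2 (RAW on I2.r2 (WB@11)) EX@12 MEM@13 WB@14
I4 ld r2 <- r4: IF@9 ID@12 stall=0 (-) EX@13 MEM@14 WB@15
I5 sub r3 <- r4,r3: IF@12 ID@13 stall=1 (RAW on I3.r3 (WB@14)) EX@15 MEM@16 WB@17
I6 mul r3 <- r5,r2: IF@13 ID@15 stall=0 (-) EX@16 MEM@17 WB@18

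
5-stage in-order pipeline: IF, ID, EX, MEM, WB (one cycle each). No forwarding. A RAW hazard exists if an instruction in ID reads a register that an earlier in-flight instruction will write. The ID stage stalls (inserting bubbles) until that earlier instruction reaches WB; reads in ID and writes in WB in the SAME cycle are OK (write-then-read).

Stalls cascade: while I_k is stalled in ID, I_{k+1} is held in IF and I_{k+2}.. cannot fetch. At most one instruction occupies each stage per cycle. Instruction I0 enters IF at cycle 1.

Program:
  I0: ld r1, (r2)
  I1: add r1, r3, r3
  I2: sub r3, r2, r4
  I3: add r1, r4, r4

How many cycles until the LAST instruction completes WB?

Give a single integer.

I0 ld r1 <- r2: IF@1 ID@2 stall=0 (-) EX@3 MEM@4 WB@5
I1 add r1 <- r3,r3: IF@2 ID@3 stall=0 (-) EX@4 MEM@5 WB@6
I2 sub r3 <- r2,r4: IF@3 ID@4 stall=0 (-) EX@5 MEM@6 WB@7
I3 add r1 <- r4,r4: IF@4 ID@5 stall=0 (-) EX@6 MEM@7 WB@8

Answer: 8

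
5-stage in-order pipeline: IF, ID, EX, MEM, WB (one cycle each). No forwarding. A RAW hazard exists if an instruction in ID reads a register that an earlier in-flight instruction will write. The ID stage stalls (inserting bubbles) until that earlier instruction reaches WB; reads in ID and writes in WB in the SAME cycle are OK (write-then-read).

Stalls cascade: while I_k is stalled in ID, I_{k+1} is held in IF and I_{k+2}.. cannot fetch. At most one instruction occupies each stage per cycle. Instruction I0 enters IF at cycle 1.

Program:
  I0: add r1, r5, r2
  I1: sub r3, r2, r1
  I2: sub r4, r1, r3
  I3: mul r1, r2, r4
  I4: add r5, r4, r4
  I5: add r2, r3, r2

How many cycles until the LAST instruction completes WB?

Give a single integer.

I0 add r1 <- r5,r2: IF@1 ID@2 stall=0 (-) EX@3 MEM@4 WB@5
I1 sub r3 <- r2,r1: IF@2 ID@3 stall=2 (RAW on I0.r1 (WB@5)) EX@6 MEM@7 WB@8
I2 sub r4 <- r1,r3: IF@3 ID@6 stall=2 (RAW on I1.r3 (WB@8)) EX@9 MEM@10 WB@11
I3 mul r1 <- r2,r4: IF@6 ID@9 stall=2 (RAW on I2.r4 (WB@11)) EX@12 MEM@13 WB@14
I4 add r5 <- r4,r4: IF@9 ID@12 stall=0 (-) EX@13 MEM@14 WB@15
I5 add r2 <- r3,r2: IF@12 ID@13 stall=0 (-) EX@14 MEM@15 WB@16

Answer: 16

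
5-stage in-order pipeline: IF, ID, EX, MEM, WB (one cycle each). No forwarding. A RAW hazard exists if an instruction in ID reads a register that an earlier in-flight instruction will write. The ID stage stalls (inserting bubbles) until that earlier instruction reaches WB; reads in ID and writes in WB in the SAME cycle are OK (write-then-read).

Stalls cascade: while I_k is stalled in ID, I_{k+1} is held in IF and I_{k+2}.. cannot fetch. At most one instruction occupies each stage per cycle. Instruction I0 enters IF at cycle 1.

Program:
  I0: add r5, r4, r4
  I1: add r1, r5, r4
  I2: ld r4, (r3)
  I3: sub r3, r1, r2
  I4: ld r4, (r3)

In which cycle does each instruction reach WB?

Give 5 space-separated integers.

I0 add r5 <- r4,r4: IF@1 ID@2 stall=0 (-) EX@3 MEM@4 WB@5
I1 add r1 <- r5,r4: IF@2 ID@3 stall=2 (RAW on I0.r5 (WB@5)) EX@6 MEM@7 WB@8
I2 ld r4 <- r3: IF@3 ID@6 stall=0 (-) EX@7 MEM@8 WB@9
I3 sub r3 <- r1,r2: IF@6 ID@7 stall=1 (RAW on I1.r1 (WB@8)) EX@9 MEM@10 WB@11
I4 ld r4 <- r3: IF@7 ID@9 stall=2 (RAW on I3.r3 (WB@11)) EX@12 MEM@13 WB@14

Answer: 5 8 9 11 14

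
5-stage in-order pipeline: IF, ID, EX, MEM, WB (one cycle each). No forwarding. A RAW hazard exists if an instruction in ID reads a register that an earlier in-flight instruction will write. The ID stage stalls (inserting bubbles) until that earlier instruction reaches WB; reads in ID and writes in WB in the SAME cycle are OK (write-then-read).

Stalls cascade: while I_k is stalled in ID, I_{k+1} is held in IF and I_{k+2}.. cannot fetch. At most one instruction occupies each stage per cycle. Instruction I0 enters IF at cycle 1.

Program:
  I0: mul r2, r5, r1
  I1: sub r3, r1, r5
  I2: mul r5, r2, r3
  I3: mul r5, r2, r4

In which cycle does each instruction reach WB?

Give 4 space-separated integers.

I0 mul r2 <- r5,r1: IF@1 ID@2 stall=0 (-) EX@3 MEM@4 WB@5
I1 sub r3 <- r1,r5: IF@2 ID@3 stall=0 (-) EX@4 MEM@5 WB@6
I2 mul r5 <- r2,r3: IF@3 ID@4 stall=2 (RAW on I1.r3 (WB@6)) EX@7 MEM@8 WB@9
I3 mul r5 <- r2,r4: IF@4 ID@7 stall=0 (-) EX@8 MEM@9 WB@10

Answer: 5 6 9 10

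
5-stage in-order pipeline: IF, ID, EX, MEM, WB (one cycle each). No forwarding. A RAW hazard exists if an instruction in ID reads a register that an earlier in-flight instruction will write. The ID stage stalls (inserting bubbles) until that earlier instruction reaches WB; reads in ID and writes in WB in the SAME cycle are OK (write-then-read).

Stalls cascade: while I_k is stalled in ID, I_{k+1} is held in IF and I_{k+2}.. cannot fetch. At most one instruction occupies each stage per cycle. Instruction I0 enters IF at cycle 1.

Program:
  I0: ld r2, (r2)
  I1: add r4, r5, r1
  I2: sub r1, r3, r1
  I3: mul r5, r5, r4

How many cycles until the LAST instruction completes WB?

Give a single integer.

I0 ld r2 <- r2: IF@1 ID@2 stall=0 (-) EX@3 MEM@4 WB@5
I1 add r4 <- r5,r1: IF@2 ID@3 stall=0 (-) EX@4 MEM@5 WB@6
I2 sub r1 <- r3,r1: IF@3 ID@4 stall=0 (-) EX@5 MEM@6 WB@7
I3 mul r5 <- r5,r4: IF@4 ID@5 stall=1 (RAW on I1.r4 (WB@6)) EX@7 MEM@8 WB@9

Answer: 9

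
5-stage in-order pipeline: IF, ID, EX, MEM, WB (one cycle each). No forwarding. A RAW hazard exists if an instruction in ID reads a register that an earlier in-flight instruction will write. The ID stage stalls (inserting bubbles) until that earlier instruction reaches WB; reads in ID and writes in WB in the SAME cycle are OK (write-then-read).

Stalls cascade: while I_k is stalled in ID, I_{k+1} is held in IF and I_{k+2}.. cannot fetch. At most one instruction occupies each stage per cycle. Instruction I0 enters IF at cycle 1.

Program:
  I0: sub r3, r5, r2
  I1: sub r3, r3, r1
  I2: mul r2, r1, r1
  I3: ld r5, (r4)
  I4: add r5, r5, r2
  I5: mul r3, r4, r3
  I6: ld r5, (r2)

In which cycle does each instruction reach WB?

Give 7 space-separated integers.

Answer: 5 8 9 10 13 14 15

Derivation:
I0 sub r3 <- r5,r2: IF@1 ID@2 stall=0 (-) EX@3 MEM@4 WB@5
I1 sub r3 <- r3,r1: IF@2 ID@3 stall=2 (RAW on I0.r3 (WB@5)) EX@6 MEM@7 WB@8
I2 mul r2 <- r1,r1: IF@3 ID@6 stall=0 (-) EX@7 MEM@8 WB@9
I3 ld r5 <- r4: IF@6 ID@7 stall=0 (-) EX@8 MEM@9 WB@10
I4 add r5 <- r5,r2: IF@7 ID@8 stall=2 (RAW on I3.r5 (WB@10)) EX@11 MEM@12 WB@13
I5 mul r3 <- r4,r3: IF@8 ID@11 stall=0 (-) EX@12 MEM@13 WB@14
I6 ld r5 <- r2: IF@11 ID@12 stall=0 (-) EX@13 MEM@14 WB@15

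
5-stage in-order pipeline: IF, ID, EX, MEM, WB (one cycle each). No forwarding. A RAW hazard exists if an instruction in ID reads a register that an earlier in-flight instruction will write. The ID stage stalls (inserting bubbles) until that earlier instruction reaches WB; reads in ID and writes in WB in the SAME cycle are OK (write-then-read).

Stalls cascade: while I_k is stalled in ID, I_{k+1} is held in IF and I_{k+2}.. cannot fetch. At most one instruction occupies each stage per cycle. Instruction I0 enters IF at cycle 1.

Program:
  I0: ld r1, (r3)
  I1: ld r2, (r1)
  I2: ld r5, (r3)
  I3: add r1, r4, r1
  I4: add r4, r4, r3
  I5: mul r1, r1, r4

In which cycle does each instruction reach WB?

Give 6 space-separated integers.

I0 ld r1 <- r3: IF@1 ID@2 stall=0 (-) EX@3 MEM@4 WB@5
I1 ld r2 <- r1: IF@2 ID@3 stall=2 (RAW on I0.r1 (WB@5)) EX@6 MEM@7 WB@8
I2 ld r5 <- r3: IF@3 ID@6 stall=0 (-) EX@7 MEM@8 WB@9
I3 add r1 <- r4,r1: IF@6 ID@7 stall=0 (-) EX@8 MEM@9 WB@10
I4 add r4 <- r4,r3: IF@7 ID@8 stall=0 (-) EX@9 MEM@10 WB@11
I5 mul r1 <- r1,r4: IF@8 ID@9 stall=2 (RAW on I4.r4 (WB@11)) EX@12 MEM@13 WB@14

Answer: 5 8 9 10 11 14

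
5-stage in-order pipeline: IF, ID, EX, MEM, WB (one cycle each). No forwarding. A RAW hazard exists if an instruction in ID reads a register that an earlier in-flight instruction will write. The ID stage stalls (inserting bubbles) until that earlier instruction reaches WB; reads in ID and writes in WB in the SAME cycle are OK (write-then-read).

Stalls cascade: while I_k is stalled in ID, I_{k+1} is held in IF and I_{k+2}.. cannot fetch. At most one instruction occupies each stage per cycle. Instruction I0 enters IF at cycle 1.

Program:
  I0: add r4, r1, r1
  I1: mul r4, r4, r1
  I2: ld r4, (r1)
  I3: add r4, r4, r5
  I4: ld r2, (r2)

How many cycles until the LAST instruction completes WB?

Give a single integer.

Answer: 13

Derivation:
I0 add r4 <- r1,r1: IF@1 ID@2 stall=0 (-) EX@3 MEM@4 WB@5
I1 mul r4 <- r4,r1: IF@2 ID@3 stall=2 (RAW on I0.r4 (WB@5)) EX@6 MEM@7 WB@8
I2 ld r4 <- r1: IF@3 ID@6 stall=0 (-) EX@7 MEM@8 WB@9
I3 add r4 <- r4,r5: IF@6 ID@7 stall=2 (RAW on I2.r4 (WB@9)) EX@10 MEM@11 WB@12
I4 ld r2 <- r2: IF@7 ID@10 stall=0 (-) EX@11 MEM@12 WB@13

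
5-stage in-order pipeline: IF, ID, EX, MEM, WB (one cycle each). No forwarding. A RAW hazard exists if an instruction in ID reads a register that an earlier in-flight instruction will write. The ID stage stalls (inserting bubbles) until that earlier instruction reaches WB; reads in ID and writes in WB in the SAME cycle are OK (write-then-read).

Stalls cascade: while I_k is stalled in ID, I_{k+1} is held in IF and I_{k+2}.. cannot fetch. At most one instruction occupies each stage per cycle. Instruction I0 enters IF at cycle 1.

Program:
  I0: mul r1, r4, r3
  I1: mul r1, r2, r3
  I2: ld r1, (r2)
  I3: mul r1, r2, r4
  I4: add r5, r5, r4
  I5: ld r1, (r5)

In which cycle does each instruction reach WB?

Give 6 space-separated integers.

Answer: 5 6 7 8 9 12

Derivation:
I0 mul r1 <- r4,r3: IF@1 ID@2 stall=0 (-) EX@3 MEM@4 WB@5
I1 mul r1 <- r2,r3: IF@2 ID@3 stall=0 (-) EX@4 MEM@5 WB@6
I2 ld r1 <- r2: IF@3 ID@4 stall=0 (-) EX@5 MEM@6 WB@7
I3 mul r1 <- r2,r4: IF@4 ID@5 stall=0 (-) EX@6 MEM@7 WB@8
I4 add r5 <- r5,r4: IF@5 ID@6 stall=0 (-) EX@7 MEM@8 WB@9
I5 ld r1 <- r5: IF@6 ID@7 stall=2 (RAW on I4.r5 (WB@9)) EX@10 MEM@11 WB@12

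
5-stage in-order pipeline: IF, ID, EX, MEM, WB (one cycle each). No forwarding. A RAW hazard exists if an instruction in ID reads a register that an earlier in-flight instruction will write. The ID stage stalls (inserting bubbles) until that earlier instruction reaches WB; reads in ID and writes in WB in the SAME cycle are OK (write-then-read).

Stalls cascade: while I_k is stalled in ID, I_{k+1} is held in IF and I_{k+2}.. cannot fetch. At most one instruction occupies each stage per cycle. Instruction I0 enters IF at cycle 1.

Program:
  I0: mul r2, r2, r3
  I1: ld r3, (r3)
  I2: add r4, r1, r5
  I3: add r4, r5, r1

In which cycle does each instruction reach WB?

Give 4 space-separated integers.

Answer: 5 6 7 8

Derivation:
I0 mul r2 <- r2,r3: IF@1 ID@2 stall=0 (-) EX@3 MEM@4 WB@5
I1 ld r3 <- r3: IF@2 ID@3 stall=0 (-) EX@4 MEM@5 WB@6
I2 add r4 <- r1,r5: IF@3 ID@4 stall=0 (-) EX@5 MEM@6 WB@7
I3 add r4 <- r5,r1: IF@4 ID@5 stall=0 (-) EX@6 MEM@7 WB@8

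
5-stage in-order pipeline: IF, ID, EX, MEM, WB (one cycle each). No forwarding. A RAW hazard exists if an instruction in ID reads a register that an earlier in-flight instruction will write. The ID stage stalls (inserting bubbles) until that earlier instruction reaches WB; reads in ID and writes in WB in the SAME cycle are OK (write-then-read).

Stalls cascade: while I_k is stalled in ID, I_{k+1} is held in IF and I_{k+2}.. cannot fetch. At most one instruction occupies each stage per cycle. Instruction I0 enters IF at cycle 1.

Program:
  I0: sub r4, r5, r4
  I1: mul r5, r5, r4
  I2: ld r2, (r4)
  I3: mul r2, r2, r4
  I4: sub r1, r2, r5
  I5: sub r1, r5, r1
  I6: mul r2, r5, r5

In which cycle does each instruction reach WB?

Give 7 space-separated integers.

I0 sub r4 <- r5,r4: IF@1 ID@2 stall=0 (-) EX@3 MEM@4 WB@5
I1 mul r5 <- r5,r4: IF@2 ID@3 stall=2 (RAW on I0.r4 (WB@5)) EX@6 MEM@7 WB@8
I2 ld r2 <- r4: IF@3 ID@6 stall=0 (-) EX@7 MEM@8 WB@9
I3 mul r2 <- r2,r4: IF@6 ID@7 stall=2 (RAW on I2.r2 (WB@9)) EX@10 MEM@11 WB@12
I4 sub r1 <- r2,r5: IF@7 ID@10 stall=2 (RAW on I3.r2 (WB@12)) EX@13 MEM@14 WB@15
I5 sub r1 <- r5,r1: IF@10 ID@13 stall=2 (RAW on I4.r1 (WB@15)) EX@16 MEM@17 WB@18
I6 mul r2 <- r5,r5: IF@13 ID@16 stall=0 (-) EX@17 MEM@18 WB@19

Answer: 5 8 9 12 15 18 19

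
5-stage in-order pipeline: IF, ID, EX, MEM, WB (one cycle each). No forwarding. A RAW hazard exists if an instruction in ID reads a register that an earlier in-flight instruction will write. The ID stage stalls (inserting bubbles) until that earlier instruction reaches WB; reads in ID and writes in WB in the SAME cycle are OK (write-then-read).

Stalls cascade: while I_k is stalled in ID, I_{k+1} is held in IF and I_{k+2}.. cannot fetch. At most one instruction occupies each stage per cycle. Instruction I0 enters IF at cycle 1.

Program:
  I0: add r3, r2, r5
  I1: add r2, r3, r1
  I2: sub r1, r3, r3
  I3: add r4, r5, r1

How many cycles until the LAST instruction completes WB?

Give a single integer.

I0 add r3 <- r2,r5: IF@1 ID@2 stall=0 (-) EX@3 MEM@4 WB@5
I1 add r2 <- r3,r1: IF@2 ID@3 stall=2 (RAW on I0.r3 (WB@5)) EX@6 MEM@7 WB@8
I2 sub r1 <- r3,r3: IF@3 ID@6 stall=0 (-) EX@7 MEM@8 WB@9
I3 add r4 <- r5,r1: IF@6 ID@7 stall=2 (RAW on I2.r1 (WB@9)) EX@10 MEM@11 WB@12

Answer: 12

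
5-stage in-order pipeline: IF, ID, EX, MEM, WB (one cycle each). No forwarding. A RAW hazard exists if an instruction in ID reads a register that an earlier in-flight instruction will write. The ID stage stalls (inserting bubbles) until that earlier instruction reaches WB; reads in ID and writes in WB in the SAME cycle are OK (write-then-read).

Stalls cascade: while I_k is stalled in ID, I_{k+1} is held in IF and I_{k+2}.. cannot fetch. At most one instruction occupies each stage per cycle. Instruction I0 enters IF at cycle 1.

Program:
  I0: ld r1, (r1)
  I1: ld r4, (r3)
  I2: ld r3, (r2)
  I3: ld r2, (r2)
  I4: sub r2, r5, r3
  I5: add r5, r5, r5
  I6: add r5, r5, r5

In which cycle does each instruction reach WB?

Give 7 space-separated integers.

I0 ld r1 <- r1: IF@1 ID@2 stall=0 (-) EX@3 MEM@4 WB@5
I1 ld r4 <- r3: IF@2 ID@3 stall=0 (-) EX@4 MEM@5 WB@6
I2 ld r3 <- r2: IF@3 ID@4 stall=0 (-) EX@5 MEM@6 WB@7
I3 ld r2 <- r2: IF@4 ID@5 stall=0 (-) EX@6 MEM@7 WB@8
I4 sub r2 <- r5,r3: IF@5 ID@6 stall=1 (RAW on I2.r3 (WB@7)) EX@8 MEM@9 WB@10
I5 add r5 <- r5,r5: IF@6 ID@8 stall=0 (-) EX@9 MEM@10 WB@11
I6 add r5 <- r5,r5: IF@8 ID@9 stall=2 (RAW on I5.r5 (WB@11)) EX@12 MEM@13 WB@14

Answer: 5 6 7 8 10 11 14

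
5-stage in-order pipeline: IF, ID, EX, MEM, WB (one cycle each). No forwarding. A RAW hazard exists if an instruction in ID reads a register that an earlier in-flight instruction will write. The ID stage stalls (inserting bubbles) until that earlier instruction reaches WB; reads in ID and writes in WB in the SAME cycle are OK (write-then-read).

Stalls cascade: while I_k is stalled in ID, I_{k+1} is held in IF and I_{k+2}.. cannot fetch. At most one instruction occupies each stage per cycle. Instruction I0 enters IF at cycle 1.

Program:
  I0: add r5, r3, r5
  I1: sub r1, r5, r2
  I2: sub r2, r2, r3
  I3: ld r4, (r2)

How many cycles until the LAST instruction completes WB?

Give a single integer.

I0 add r5 <- r3,r5: IF@1 ID@2 stall=0 (-) EX@3 MEM@4 WB@5
I1 sub r1 <- r5,r2: IF@2 ID@3 stall=2 (RAW on I0.r5 (WB@5)) EX@6 MEM@7 WB@8
I2 sub r2 <- r2,r3: IF@3 ID@6 stall=0 (-) EX@7 MEM@8 WB@9
I3 ld r4 <- r2: IF@6 ID@7 stall=2 (RAW on I2.r2 (WB@9)) EX@10 MEM@11 WB@12

Answer: 12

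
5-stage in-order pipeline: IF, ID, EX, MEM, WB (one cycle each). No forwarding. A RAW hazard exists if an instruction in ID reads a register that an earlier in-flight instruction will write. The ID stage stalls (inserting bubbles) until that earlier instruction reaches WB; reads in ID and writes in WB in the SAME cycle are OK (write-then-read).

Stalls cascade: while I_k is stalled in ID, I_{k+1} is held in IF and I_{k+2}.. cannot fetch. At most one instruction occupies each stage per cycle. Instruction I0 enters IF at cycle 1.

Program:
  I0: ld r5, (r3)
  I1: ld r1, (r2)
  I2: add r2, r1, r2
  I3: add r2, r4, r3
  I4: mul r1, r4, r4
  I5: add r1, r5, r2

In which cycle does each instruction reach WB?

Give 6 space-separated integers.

I0 ld r5 <- r3: IF@1 ID@2 stall=0 (-) EX@3 MEM@4 WB@5
I1 ld r1 <- r2: IF@2 ID@3 stall=0 (-) EX@4 MEM@5 WB@6
I2 add r2 <- r1,r2: IF@3 ID@4 stall=2 (RAW on I1.r1 (WB@6)) EX@7 MEM@8 WB@9
I3 add r2 <- r4,r3: IF@4 ID@7 stall=0 (-) EX@8 MEM@9 WB@10
I4 mul r1 <- r4,r4: IF@7 ID@8 stall=0 (-) EX@9 MEM@10 WB@11
I5 add r1 <- r5,r2: IF@8 ID@9 stall=1 (RAW on I3.r2 (WB@10)) EX@11 MEM@12 WB@13

Answer: 5 6 9 10 11 13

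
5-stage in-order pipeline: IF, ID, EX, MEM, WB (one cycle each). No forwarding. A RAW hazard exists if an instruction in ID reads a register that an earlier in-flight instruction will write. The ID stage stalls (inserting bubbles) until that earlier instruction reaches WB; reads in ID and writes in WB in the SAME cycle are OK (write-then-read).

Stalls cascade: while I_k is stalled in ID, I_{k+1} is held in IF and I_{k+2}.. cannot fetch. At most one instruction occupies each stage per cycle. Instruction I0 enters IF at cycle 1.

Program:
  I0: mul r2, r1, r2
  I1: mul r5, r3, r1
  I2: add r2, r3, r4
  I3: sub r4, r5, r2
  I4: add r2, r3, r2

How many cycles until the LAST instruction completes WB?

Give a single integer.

Answer: 11

Derivation:
I0 mul r2 <- r1,r2: IF@1 ID@2 stall=0 (-) EX@3 MEM@4 WB@5
I1 mul r5 <- r3,r1: IF@2 ID@3 stall=0 (-) EX@4 MEM@5 WB@6
I2 add r2 <- r3,r4: IF@3 ID@4 stall=0 (-) EX@5 MEM@6 WB@7
I3 sub r4 <- r5,r2: IF@4 ID@5 stall=2 (RAW on I2.r2 (WB@7)) EX@8 MEM@9 WB@10
I4 add r2 <- r3,r2: IF@5 ID@8 stall=0 (-) EX@9 MEM@10 WB@11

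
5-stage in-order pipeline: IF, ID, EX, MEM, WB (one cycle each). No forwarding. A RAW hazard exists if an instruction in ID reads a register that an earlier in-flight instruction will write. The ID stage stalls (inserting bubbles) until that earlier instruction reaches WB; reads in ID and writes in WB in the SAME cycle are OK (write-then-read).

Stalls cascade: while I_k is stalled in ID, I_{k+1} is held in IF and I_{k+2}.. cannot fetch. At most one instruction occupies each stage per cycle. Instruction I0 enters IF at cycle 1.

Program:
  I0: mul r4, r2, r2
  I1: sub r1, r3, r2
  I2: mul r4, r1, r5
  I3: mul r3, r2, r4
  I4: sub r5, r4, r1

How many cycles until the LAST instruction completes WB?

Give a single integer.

Answer: 13

Derivation:
I0 mul r4 <- r2,r2: IF@1 ID@2 stall=0 (-) EX@3 MEM@4 WB@5
I1 sub r1 <- r3,r2: IF@2 ID@3 stall=0 (-) EX@4 MEM@5 WB@6
I2 mul r4 <- r1,r5: IF@3 ID@4 stall=2 (RAW on I1.r1 (WB@6)) EX@7 MEM@8 WB@9
I3 mul r3 <- r2,r4: IF@4 ID@7 stall=2 (RAW on I2.r4 (WB@9)) EX@10 MEM@11 WB@12
I4 sub r5 <- r4,r1: IF@7 ID@10 stall=0 (-) EX@11 MEM@12 WB@13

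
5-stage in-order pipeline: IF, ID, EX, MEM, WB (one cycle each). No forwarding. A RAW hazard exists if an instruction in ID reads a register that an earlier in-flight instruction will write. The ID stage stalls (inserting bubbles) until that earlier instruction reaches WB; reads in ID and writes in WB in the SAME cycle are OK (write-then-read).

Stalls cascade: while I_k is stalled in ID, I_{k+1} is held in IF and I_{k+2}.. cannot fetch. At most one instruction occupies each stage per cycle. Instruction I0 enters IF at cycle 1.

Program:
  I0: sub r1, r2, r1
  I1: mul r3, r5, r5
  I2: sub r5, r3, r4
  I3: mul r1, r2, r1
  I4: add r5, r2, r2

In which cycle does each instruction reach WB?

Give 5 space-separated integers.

Answer: 5 6 9 10 11

Derivation:
I0 sub r1 <- r2,r1: IF@1 ID@2 stall=0 (-) EX@3 MEM@4 WB@5
I1 mul r3 <- r5,r5: IF@2 ID@3 stall=0 (-) EX@4 MEM@5 WB@6
I2 sub r5 <- r3,r4: IF@3 ID@4 stall=2 (RAW on I1.r3 (WB@6)) EX@7 MEM@8 WB@9
I3 mul r1 <- r2,r1: IF@4 ID@7 stall=0 (-) EX@8 MEM@9 WB@10
I4 add r5 <- r2,r2: IF@7 ID@8 stall=0 (-) EX@9 MEM@10 WB@11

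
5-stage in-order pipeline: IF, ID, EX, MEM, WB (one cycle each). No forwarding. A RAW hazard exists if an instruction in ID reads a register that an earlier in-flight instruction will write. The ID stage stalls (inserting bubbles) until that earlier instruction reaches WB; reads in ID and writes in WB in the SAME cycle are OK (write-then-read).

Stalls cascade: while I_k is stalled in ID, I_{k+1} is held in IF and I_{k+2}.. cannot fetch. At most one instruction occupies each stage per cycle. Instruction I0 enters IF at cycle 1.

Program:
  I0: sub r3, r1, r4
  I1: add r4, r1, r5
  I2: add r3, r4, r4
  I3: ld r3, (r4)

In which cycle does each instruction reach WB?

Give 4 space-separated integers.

Answer: 5 6 9 10

Derivation:
I0 sub r3 <- r1,r4: IF@1 ID@2 stall=0 (-) EX@3 MEM@4 WB@5
I1 add r4 <- r1,r5: IF@2 ID@3 stall=0 (-) EX@4 MEM@5 WB@6
I2 add r3 <- r4,r4: IF@3 ID@4 stall=2 (RAW on I1.r4 (WB@6)) EX@7 MEM@8 WB@9
I3 ld r3 <- r4: IF@4 ID@7 stall=0 (-) EX@8 MEM@9 WB@10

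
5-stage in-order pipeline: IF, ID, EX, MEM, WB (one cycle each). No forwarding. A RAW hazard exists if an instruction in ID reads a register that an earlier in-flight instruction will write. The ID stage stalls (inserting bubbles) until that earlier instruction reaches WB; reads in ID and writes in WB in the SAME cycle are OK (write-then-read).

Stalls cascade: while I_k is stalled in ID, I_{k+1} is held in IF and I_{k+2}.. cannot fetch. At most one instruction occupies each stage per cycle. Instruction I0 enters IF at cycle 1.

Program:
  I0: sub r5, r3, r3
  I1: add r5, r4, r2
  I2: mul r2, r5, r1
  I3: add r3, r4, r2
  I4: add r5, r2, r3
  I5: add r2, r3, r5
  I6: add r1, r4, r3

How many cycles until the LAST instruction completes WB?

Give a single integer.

Answer: 19

Derivation:
I0 sub r5 <- r3,r3: IF@1 ID@2 stall=0 (-) EX@3 MEM@4 WB@5
I1 add r5 <- r4,r2: IF@2 ID@3 stall=0 (-) EX@4 MEM@5 WB@6
I2 mul r2 <- r5,r1: IF@3 ID@4 stall=2 (RAW on I1.r5 (WB@6)) EX@7 MEM@8 WB@9
I3 add r3 <- r4,r2: IF@4 ID@7 stall=2 (RAW on I2.r2 (WB@9)) EX@10 MEM@11 WB@12
I4 add r5 <- r2,r3: IF@7 ID@10 stall=2 (RAW on I3.r3 (WB@12)) EX@13 MEM@14 WB@15
I5 add r2 <- r3,r5: IF@10 ID@13 stall=2 (RAW on I4.r5 (WB@15)) EX@16 MEM@17 WB@18
I6 add r1 <- r4,r3: IF@13 ID@16 stall=0 (-) EX@17 MEM@18 WB@19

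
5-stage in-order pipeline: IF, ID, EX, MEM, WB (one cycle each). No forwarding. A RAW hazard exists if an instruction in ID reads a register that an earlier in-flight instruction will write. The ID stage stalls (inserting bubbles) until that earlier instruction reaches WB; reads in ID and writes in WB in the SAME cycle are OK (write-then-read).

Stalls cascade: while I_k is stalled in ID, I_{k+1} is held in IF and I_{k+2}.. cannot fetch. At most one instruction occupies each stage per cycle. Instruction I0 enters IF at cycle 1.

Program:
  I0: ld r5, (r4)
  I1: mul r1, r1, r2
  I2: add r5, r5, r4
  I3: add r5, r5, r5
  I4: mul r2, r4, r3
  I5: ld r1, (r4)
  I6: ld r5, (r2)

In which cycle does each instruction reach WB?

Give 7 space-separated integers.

I0 ld r5 <- r4: IF@1 ID@2 stall=0 (-) EX@3 MEM@4 WB@5
I1 mul r1 <- r1,r2: IF@2 ID@3 stall=0 (-) EX@4 MEM@5 WB@6
I2 add r5 <- r5,r4: IF@3 ID@4 stall=1 (RAW on I0.r5 (WB@5)) EX@6 MEM@7 WB@8
I3 add r5 <- r5,r5: IF@4 ID@6 stall=2 (RAW on I2.r5 (WB@8)) EX@9 MEM@10 WB@11
I4 mul r2 <- r4,r3: IF@6 ID@9 stall=0 (-) EX@10 MEM@11 WB@12
I5 ld r1 <- r4: IF@9 ID@10 stall=0 (-) EX@11 MEM@12 WB@13
I6 ld r5 <- r2: IF@10 ID@11 stall=1 (RAW on I4.r2 (WB@12)) EX@13 MEM@14 WB@15

Answer: 5 6 8 11 12 13 15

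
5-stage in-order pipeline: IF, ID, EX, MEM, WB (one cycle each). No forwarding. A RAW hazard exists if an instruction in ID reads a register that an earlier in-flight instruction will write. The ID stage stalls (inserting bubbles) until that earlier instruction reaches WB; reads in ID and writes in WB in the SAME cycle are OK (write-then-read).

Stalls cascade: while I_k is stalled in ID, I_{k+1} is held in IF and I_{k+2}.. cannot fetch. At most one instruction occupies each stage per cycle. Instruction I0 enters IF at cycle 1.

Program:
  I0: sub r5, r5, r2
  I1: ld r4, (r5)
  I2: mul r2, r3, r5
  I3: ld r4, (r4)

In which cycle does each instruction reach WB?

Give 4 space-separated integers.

I0 sub r5 <- r5,r2: IF@1 ID@2 stall=0 (-) EX@3 MEM@4 WB@5
I1 ld r4 <- r5: IF@2 ID@3 stall=2 (RAW on I0.r5 (WB@5)) EX@6 MEM@7 WB@8
I2 mul r2 <- r3,r5: IF@3 ID@6 stall=0 (-) EX@7 MEM@8 WB@9
I3 ld r4 <- r4: IF@6 ID@7 stall=1 (RAW on I1.r4 (WB@8)) EX@9 MEM@10 WB@11

Answer: 5 8 9 11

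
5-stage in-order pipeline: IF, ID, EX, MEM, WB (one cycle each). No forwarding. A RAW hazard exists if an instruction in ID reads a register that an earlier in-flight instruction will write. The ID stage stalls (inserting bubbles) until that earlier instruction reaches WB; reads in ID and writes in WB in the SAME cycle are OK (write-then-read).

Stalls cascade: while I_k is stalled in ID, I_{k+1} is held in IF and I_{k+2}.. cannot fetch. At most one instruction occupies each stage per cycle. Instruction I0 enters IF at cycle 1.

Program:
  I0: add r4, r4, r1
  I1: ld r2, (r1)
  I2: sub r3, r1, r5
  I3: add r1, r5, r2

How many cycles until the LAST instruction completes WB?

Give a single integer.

Answer: 9

Derivation:
I0 add r4 <- r4,r1: IF@1 ID@2 stall=0 (-) EX@3 MEM@4 WB@5
I1 ld r2 <- r1: IF@2 ID@3 stall=0 (-) EX@4 MEM@5 WB@6
I2 sub r3 <- r1,r5: IF@3 ID@4 stall=0 (-) EX@5 MEM@6 WB@7
I3 add r1 <- r5,r2: IF@4 ID@5 stall=1 (RAW on I1.r2 (WB@6)) EX@7 MEM@8 WB@9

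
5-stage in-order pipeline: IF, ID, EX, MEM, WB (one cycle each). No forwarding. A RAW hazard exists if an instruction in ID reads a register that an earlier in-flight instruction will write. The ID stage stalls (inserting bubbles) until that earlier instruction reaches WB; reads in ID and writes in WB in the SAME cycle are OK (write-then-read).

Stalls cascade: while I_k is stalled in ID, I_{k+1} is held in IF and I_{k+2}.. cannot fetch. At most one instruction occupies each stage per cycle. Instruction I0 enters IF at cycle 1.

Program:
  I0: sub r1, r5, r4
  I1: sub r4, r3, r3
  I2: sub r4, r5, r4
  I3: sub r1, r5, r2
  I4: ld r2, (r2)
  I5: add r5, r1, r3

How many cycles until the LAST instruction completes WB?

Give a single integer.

Answer: 13

Derivation:
I0 sub r1 <- r5,r4: IF@1 ID@2 stall=0 (-) EX@3 MEM@4 WB@5
I1 sub r4 <- r3,r3: IF@2 ID@3 stall=0 (-) EX@4 MEM@5 WB@6
I2 sub r4 <- r5,r4: IF@3 ID@4 stall=2 (RAW on I1.r4 (WB@6)) EX@7 MEM@8 WB@9
I3 sub r1 <- r5,r2: IF@4 ID@7 stall=0 (-) EX@8 MEM@9 WB@10
I4 ld r2 <- r2: IF@7 ID@8 stall=0 (-) EX@9 MEM@10 WB@11
I5 add r5 <- r1,r3: IF@8 ID@9 stall=1 (RAW on I3.r1 (WB@10)) EX@11 MEM@12 WB@13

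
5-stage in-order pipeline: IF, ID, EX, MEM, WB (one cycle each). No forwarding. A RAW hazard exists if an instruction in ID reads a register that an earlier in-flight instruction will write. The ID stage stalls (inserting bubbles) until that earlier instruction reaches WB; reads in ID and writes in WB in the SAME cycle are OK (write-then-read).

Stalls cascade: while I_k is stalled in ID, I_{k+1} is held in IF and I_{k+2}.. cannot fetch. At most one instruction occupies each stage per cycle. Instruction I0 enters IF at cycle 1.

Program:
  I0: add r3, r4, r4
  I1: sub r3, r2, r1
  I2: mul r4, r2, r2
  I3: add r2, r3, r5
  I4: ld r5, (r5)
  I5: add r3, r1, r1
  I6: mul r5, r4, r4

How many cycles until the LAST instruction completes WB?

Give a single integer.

Answer: 12

Derivation:
I0 add r3 <- r4,r4: IF@1 ID@2 stall=0 (-) EX@3 MEM@4 WB@5
I1 sub r3 <- r2,r1: IF@2 ID@3 stall=0 (-) EX@4 MEM@5 WB@6
I2 mul r4 <- r2,r2: IF@3 ID@4 stall=0 (-) EX@5 MEM@6 WB@7
I3 add r2 <- r3,r5: IF@4 ID@5 stall=1 (RAW on I1.r3 (WB@6)) EX@7 MEM@8 WB@9
I4 ld r5 <- r5: IF@5 ID@7 stall=0 (-) EX@8 MEM@9 WB@10
I5 add r3 <- r1,r1: IF@7 ID@8 stall=0 (-) EX@9 MEM@10 WB@11
I6 mul r5 <- r4,r4: IF@8 ID@9 stall=0 (-) EX@10 MEM@11 WB@12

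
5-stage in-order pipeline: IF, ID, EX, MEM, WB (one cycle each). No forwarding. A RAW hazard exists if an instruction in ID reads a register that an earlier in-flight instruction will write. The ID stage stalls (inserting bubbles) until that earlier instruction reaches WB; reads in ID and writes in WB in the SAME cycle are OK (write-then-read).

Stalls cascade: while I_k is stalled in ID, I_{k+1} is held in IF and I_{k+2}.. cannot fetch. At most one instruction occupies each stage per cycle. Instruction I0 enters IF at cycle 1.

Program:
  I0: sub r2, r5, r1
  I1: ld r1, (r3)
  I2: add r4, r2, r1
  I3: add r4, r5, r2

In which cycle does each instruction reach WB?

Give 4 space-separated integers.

Answer: 5 6 9 10

Derivation:
I0 sub r2 <- r5,r1: IF@1 ID@2 stall=0 (-) EX@3 MEM@4 WB@5
I1 ld r1 <- r3: IF@2 ID@3 stall=0 (-) EX@4 MEM@5 WB@6
I2 add r4 <- r2,r1: IF@3 ID@4 stall=2 (RAW on I1.r1 (WB@6)) EX@7 MEM@8 WB@9
I3 add r4 <- r5,r2: IF@4 ID@7 stall=0 (-) EX@8 MEM@9 WB@10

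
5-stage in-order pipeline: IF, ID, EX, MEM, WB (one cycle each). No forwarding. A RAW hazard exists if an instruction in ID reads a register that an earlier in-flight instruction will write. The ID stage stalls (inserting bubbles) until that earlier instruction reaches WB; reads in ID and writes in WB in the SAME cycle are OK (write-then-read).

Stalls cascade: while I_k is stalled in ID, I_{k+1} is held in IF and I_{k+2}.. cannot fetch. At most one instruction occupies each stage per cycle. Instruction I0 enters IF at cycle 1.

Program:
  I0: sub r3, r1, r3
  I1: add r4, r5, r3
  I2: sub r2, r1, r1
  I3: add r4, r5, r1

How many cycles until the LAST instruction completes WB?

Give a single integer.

I0 sub r3 <- r1,r3: IF@1 ID@2 stall=0 (-) EX@3 MEM@4 WB@5
I1 add r4 <- r5,r3: IF@2 ID@3 stall=2 (RAW on I0.r3 (WB@5)) EX@6 MEM@7 WB@8
I2 sub r2 <- r1,r1: IF@3 ID@6 stall=0 (-) EX@7 MEM@8 WB@9
I3 add r4 <- r5,r1: IF@6 ID@7 stall=0 (-) EX@8 MEM@9 WB@10

Answer: 10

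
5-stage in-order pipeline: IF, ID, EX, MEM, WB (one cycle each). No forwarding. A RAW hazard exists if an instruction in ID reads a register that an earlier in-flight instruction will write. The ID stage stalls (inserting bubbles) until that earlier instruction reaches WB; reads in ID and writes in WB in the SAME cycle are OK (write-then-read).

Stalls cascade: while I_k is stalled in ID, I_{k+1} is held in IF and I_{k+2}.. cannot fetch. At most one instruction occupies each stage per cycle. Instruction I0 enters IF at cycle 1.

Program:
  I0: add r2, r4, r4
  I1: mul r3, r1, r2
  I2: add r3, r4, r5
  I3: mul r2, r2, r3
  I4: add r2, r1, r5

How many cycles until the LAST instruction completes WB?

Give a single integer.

Answer: 13

Derivation:
I0 add r2 <- r4,r4: IF@1 ID@2 stall=0 (-) EX@3 MEM@4 WB@5
I1 mul r3 <- r1,r2: IF@2 ID@3 stall=2 (RAW on I0.r2 (WB@5)) EX@6 MEM@7 WB@8
I2 add r3 <- r4,r5: IF@3 ID@6 stall=0 (-) EX@7 MEM@8 WB@9
I3 mul r2 <- r2,r3: IF@6 ID@7 stall=2 (RAW on I2.r3 (WB@9)) EX@10 MEM@11 WB@12
I4 add r2 <- r1,r5: IF@7 ID@10 stall=0 (-) EX@11 MEM@12 WB@13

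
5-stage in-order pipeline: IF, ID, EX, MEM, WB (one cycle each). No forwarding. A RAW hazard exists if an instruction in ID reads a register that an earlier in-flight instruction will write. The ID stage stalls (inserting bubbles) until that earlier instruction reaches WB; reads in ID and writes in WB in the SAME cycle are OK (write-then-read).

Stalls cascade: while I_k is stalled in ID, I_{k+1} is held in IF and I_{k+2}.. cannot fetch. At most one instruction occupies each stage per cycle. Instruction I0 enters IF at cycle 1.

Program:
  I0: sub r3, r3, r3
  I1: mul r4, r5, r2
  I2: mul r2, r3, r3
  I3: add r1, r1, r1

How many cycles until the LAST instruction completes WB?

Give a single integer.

Answer: 9

Derivation:
I0 sub r3 <- r3,r3: IF@1 ID@2 stall=0 (-) EX@3 MEM@4 WB@5
I1 mul r4 <- r5,r2: IF@2 ID@3 stall=0 (-) EX@4 MEM@5 WB@6
I2 mul r2 <- r3,r3: IF@3 ID@4 stall=1 (RAW on I0.r3 (WB@5)) EX@6 MEM@7 WB@8
I3 add r1 <- r1,r1: IF@4 ID@6 stall=0 (-) EX@7 MEM@8 WB@9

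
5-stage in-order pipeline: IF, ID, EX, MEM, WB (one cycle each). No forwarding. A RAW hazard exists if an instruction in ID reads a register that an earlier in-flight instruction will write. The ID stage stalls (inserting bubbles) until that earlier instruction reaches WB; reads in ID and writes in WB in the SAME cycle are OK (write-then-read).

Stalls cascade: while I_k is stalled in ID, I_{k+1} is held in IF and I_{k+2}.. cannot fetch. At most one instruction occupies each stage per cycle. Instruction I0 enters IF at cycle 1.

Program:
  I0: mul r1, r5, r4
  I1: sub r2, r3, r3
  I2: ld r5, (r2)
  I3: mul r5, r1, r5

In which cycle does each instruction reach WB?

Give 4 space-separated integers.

I0 mul r1 <- r5,r4: IF@1 ID@2 stall=0 (-) EX@3 MEM@4 WB@5
I1 sub r2 <- r3,r3: IF@2 ID@3 stall=0 (-) EX@4 MEM@5 WB@6
I2 ld r5 <- r2: IF@3 ID@4 stall=2 (RAW on I1.r2 (WB@6)) EX@7 MEM@8 WB@9
I3 mul r5 <- r1,r5: IF@4 ID@7 stall=2 (RAW on I2.r5 (WB@9)) EX@10 MEM@11 WB@12

Answer: 5 6 9 12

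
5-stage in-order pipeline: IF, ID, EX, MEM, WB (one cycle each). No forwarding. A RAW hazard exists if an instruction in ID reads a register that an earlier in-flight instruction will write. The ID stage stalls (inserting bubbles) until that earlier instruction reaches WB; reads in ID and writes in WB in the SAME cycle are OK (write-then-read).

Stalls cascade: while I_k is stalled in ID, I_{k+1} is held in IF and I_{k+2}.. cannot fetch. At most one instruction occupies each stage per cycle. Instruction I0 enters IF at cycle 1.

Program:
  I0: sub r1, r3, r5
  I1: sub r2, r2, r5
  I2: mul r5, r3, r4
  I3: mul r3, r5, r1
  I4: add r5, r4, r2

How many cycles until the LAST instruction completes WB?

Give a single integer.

I0 sub r1 <- r3,r5: IF@1 ID@2 stall=0 (-) EX@3 MEM@4 WB@5
I1 sub r2 <- r2,r5: IF@2 ID@3 stall=0 (-) EX@4 MEM@5 WB@6
I2 mul r5 <- r3,r4: IF@3 ID@4 stall=0 (-) EX@5 MEM@6 WB@7
I3 mul r3 <- r5,r1: IF@4 ID@5 stall=2 (RAW on I2.r5 (WB@7)) EX@8 MEM@9 WB@10
I4 add r5 <- r4,r2: IF@5 ID@8 stall=0 (-) EX@9 MEM@10 WB@11

Answer: 11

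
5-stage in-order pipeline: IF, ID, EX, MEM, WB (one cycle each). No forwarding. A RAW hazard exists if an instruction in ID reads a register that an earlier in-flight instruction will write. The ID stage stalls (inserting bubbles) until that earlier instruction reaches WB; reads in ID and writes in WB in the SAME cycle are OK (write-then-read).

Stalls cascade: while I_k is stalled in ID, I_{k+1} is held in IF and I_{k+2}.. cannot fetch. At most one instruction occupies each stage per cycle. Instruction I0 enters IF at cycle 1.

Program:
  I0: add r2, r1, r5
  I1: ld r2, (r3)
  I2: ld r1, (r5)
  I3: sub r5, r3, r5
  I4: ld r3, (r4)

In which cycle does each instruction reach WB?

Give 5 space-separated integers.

I0 add r2 <- r1,r5: IF@1 ID@2 stall=0 (-) EX@3 MEM@4 WB@5
I1 ld r2 <- r3: IF@2 ID@3 stall=0 (-) EX@4 MEM@5 WB@6
I2 ld r1 <- r5: IF@3 ID@4 stall=0 (-) EX@5 MEM@6 WB@7
I3 sub r5 <- r3,r5: IF@4 ID@5 stall=0 (-) EX@6 MEM@7 WB@8
I4 ld r3 <- r4: IF@5 ID@6 stall=0 (-) EX@7 MEM@8 WB@9

Answer: 5 6 7 8 9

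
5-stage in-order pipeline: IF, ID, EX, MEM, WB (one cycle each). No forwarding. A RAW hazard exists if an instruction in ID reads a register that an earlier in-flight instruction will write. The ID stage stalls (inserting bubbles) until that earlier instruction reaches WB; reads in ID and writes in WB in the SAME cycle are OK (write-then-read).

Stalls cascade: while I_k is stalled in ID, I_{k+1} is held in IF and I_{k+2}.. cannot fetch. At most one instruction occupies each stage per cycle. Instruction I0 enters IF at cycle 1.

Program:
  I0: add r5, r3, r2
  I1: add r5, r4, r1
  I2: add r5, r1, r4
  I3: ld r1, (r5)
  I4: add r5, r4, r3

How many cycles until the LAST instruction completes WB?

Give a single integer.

Answer: 11

Derivation:
I0 add r5 <- r3,r2: IF@1 ID@2 stall=0 (-) EX@3 MEM@4 WB@5
I1 add r5 <- r4,r1: IF@2 ID@3 stall=0 (-) EX@4 MEM@5 WB@6
I2 add r5 <- r1,r4: IF@3 ID@4 stall=0 (-) EX@5 MEM@6 WB@7
I3 ld r1 <- r5: IF@4 ID@5 stall=2 (RAW on I2.r5 (WB@7)) EX@8 MEM@9 WB@10
I4 add r5 <- r4,r3: IF@5 ID@8 stall=0 (-) EX@9 MEM@10 WB@11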